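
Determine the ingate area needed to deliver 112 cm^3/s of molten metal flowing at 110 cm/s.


Formula: A_ingate = Q / v  (continuity equation)
A = 112 cm^3/s / 110 cm/s = 1.0182 cm^2

1.0182 cm^2


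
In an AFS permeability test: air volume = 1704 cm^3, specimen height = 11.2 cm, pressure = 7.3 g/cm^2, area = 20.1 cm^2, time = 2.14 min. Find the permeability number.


Formula: Permeability Number P = (V * H) / (p * A * t)
Numerator: V * H = 1704 * 11.2 = 19084.8
Denominator: p * A * t = 7.3 * 20.1 * 2.14 = 314.0022
P = 19084.8 / 314.0022 = 60.7792

Answer: 60.7792


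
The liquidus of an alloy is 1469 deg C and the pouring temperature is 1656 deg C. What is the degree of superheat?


Formula: Superheat = T_pour - T_melt
Superheat = 1656 - 1469 = 187 deg C


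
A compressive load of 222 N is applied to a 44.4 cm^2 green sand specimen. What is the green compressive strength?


Formula: Compressive Strength = Force / Area
Strength = 222 N / 44.4 cm^2 = 5.0000 N/cm^2

Final answer: 5.0000 N/cm^2


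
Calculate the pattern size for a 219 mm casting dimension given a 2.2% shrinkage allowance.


Formula: L_pattern = L_casting * (1 + shrinkage_rate/100)
Shrinkage factor = 1 + 2.2/100 = 1.022
L_pattern = 219 mm * 1.022 = 223.8180 mm

Answer: 223.8180 mm


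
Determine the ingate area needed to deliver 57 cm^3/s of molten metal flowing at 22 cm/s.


Formula: A_ingate = Q / v  (continuity equation)
A = 57 cm^3/s / 22 cm/s = 2.5909 cm^2

Final answer: 2.5909 cm^2


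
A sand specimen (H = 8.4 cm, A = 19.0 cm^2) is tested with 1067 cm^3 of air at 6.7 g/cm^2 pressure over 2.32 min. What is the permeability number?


Formula: Permeability Number P = (V * H) / (p * A * t)
Numerator: V * H = 1067 * 8.4 = 8962.8
Denominator: p * A * t = 6.7 * 19.0 * 2.32 = 295.336
P = 8962.8 / 295.336 = 30.3478

30.3478


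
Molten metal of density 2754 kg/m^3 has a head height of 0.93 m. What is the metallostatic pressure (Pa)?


Formula: P = rho * g * h
rho * g = 2754 * 9.81 = 27016.74 N/m^3
P = 27016.74 * 0.93 = 25125.5682 Pa

Final answer: 25125.5682 Pa


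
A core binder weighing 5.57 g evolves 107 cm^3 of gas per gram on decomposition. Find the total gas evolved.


Formula: V_gas = W_binder * gas_evolution_rate
V = 5.57 g * 107 cm^3/g = 595.9900 cm^3


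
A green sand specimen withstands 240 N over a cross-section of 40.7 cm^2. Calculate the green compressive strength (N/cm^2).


Formula: Compressive Strength = Force / Area
Strength = 240 N / 40.7 cm^2 = 5.8968 N/cm^2

Final answer: 5.8968 N/cm^2


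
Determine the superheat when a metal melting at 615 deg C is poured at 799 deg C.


Formula: Superheat = T_pour - T_melt
Superheat = 799 - 615 = 184 deg C


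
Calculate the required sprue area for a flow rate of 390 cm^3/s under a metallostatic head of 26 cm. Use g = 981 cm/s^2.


Formula: v = sqrt(2*g*h), A = Q/v
Velocity: v = sqrt(2 * 981 * 26) = sqrt(51012) = 225.8584 cm/s
Sprue area: A = Q / v = 390 / 225.8584 = 1.7267 cm^2

Final answer: 1.7267 cm^2


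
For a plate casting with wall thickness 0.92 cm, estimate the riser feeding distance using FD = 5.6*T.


Formula: FD = 5.6 * T  (riser feeding-distance rule)
FD = 5.6 * 0.92 cm = 5.1520 cm

5.1520 cm


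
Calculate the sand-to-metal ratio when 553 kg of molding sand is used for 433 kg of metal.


Formula: Sand-to-Metal Ratio = W_sand / W_metal
Ratio = 553 kg / 433 kg = 1.2771

Answer: 1.2771


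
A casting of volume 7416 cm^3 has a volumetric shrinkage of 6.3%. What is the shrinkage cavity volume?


Formula: V_shrink = V_casting * shrinkage_pct / 100
V_shrink = 7416 cm^3 * 6.3 / 100 = 467.2080 cm^3

Answer: 467.2080 cm^3


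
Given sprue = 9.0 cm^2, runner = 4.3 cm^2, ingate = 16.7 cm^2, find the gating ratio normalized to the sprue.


Sprue:Runner:Ingate = 1 : 4.3/9.0 : 16.7/9.0 = 1:0.48:1.86

Answer: 1:0.48:1.86


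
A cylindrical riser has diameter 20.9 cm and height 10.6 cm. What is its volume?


Formula: V = pi * (D/2)^2 * H  (cylinder volume)
Radius = D/2 = 20.9/2 = 10.45 cm
V = pi * 10.45^2 * 10.6 = 3636.5396 cm^3


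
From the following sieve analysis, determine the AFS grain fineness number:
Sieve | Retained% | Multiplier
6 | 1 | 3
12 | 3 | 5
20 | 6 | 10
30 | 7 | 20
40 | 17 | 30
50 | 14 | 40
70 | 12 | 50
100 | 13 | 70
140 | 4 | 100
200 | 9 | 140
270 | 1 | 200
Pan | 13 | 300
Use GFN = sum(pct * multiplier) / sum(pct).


Formula: GFN = sum(pct * multiplier) / sum(pct)
sum(pct * multiplier) = 8558
sum(pct) = 100
GFN = 8558 / 100 = 85.58

85.58


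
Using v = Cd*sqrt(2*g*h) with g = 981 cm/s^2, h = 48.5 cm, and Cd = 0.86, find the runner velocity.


Formula: v = Cd * sqrt(2 * g * h)  (Torricelli with discharge coefficient)
2*g*h = 2 * 981 * 48.5 = 95157.0 cm^2/s^2
sqrt(95157.0) = 308.47528 cm/s
v = 0.86 * 308.47528 = 265.2887 cm/s

Final answer: 265.2887 cm/s


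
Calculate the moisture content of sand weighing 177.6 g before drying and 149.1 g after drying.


Formula: MC = (W_wet - W_dry) / W_wet * 100
Water mass = 177.6 - 149.1 = 28.5 g
MC = 28.5 / 177.6 * 100 = 16.0473%

Final answer: 16.0473%


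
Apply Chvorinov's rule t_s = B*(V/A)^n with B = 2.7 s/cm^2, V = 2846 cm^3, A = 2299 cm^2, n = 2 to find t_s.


Formula: t_s = B * (V/A)^n  (Chvorinov's rule, n=2)
Modulus M = V/A = 2846/2299 = 1.237930 cm
M^2 = 1.237930^2 = 1.532471 cm^2
t_s = 2.7 * 1.532471 = 4.1377 s

4.1377 s


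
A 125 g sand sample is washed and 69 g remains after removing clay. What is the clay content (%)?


Formula: Clay% = (W_total - W_washed) / W_total * 100
Clay mass = 125 - 69 = 56 g
Clay% = 56 / 125 * 100 = 44.8000%

44.8000%


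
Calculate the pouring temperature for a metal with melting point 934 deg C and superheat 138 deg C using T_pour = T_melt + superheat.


Formula: T_pour = T_melt + Superheat
T_pour = 934 + 138 = 1072 deg C

1072 deg C


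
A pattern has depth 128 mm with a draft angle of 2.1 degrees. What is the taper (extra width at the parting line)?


Formula: taper = depth * tan(draft_angle)
tan(2.1 deg) = 0.0366683
taper = 128 mm * 0.0366683 = 4.6935 mm

4.6935 mm


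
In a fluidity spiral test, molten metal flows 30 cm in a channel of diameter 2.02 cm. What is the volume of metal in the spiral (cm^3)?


Formula: V = pi * (d/2)^2 * L  (cylinder volume)
Radius = 2.02/2 = 1.01 cm
V = pi * 1.01^2 * 30 = 96.1422 cm^3


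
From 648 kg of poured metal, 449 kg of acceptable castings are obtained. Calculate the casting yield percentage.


Formula: Casting Yield = (W_good / W_total) * 100
Yield = (449 kg / 648 kg) * 100 = 69.2901%

Answer: 69.2901%


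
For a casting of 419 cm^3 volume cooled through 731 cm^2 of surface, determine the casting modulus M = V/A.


Formula: Casting Modulus M = V / A
M = 419 cm^3 / 731 cm^2 = 0.5732 cm

Answer: 0.5732 cm


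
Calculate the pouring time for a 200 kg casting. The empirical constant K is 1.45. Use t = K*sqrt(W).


Formula: t = K * sqrt(W)
sqrt(W) = sqrt(200) = 14.14214
t = 1.45 * 14.14214 = 20.5061 s

Answer: 20.5061 s


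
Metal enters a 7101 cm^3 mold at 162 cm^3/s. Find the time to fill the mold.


Formula: t_fill = V_mold / Q_flow
t = 7101 cm^3 / 162 cm^3/s = 43.8333 s


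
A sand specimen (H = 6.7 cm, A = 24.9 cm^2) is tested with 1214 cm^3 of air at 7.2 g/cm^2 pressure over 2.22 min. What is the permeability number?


Formula: Permeability Number P = (V * H) / (p * A * t)
Numerator: V * H = 1214 * 6.7 = 8133.8
Denominator: p * A * t = 7.2 * 24.9 * 2.22 = 398.0016
P = 8133.8 / 398.0016 = 20.4366

20.4366


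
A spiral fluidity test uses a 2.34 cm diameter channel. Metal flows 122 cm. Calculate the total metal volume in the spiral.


Formula: V = pi * (d/2)^2 * L  (cylinder volume)
Radius = 2.34/2 = 1.17 cm
V = pi * 1.17^2 * 122 = 524.6642 cm^3


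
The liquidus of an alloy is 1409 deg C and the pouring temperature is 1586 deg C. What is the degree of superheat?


Formula: Superheat = T_pour - T_melt
Superheat = 1586 - 1409 = 177 deg C


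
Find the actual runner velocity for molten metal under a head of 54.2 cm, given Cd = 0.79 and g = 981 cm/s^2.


Formula: v = Cd * sqrt(2 * g * h)  (Torricelli with discharge coefficient)
2*g*h = 2 * 981 * 54.2 = 106340.4 cm^2/s^2
sqrt(106340.4) = 326.09876 cm/s
v = 0.79 * 326.09876 = 257.6180 cm/s

Final answer: 257.6180 cm/s


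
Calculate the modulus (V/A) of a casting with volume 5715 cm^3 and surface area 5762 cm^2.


Formula: Casting Modulus M = V / A
M = 5715 cm^3 / 5762 cm^2 = 0.9918 cm

Final answer: 0.9918 cm


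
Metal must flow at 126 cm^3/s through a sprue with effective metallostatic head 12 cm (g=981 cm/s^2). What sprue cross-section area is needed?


Formula: v = sqrt(2*g*h), A = Q/v
Velocity: v = sqrt(2 * 981 * 12) = sqrt(23544) = 153.4405 cm/s
Sprue area: A = Q / v = 126 / 153.4405 = 0.8212 cm^2

Final answer: 0.8212 cm^2


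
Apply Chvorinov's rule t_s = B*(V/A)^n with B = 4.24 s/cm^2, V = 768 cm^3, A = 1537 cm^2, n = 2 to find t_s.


Formula: t_s = B * (V/A)^n  (Chvorinov's rule, n=2)
Modulus M = V/A = 768/1537 = 0.499675 cm
M^2 = 0.499675^2 = 0.249675 cm^2
t_s = 4.24 * 0.249675 = 1.0586 s


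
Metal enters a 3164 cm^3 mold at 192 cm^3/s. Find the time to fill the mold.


Formula: t_fill = V_mold / Q_flow
t = 3164 cm^3 / 192 cm^3/s = 16.4792 s

16.4792 s


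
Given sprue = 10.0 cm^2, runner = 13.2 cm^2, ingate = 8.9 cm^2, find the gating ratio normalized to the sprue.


Sprue:Runner:Ingate = 1 : 13.2/10.0 : 8.9/10.0 = 1:1.32:0.89


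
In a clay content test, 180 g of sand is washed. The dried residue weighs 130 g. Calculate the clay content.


Formula: Clay% = (W_total - W_washed) / W_total * 100
Clay mass = 180 - 130 = 50 g
Clay% = 50 / 180 * 100 = 27.7778%


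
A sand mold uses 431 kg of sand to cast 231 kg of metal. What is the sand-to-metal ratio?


Formula: Sand-to-Metal Ratio = W_sand / W_metal
Ratio = 431 kg / 231 kg = 1.8658

1.8658


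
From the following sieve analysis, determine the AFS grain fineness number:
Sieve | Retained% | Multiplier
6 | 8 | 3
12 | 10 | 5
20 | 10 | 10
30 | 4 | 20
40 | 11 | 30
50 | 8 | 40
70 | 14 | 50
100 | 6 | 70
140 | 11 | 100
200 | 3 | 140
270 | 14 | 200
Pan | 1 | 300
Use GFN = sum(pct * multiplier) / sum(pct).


Formula: GFN = sum(pct * multiplier) / sum(pct)
sum(pct * multiplier) = 6644
sum(pct) = 100
GFN = 6644 / 100 = 66.44

Final answer: 66.44


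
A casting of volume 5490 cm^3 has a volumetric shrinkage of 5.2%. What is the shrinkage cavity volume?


Formula: V_shrink = V_casting * shrinkage_pct / 100
V_shrink = 5490 cm^3 * 5.2 / 100 = 285.4800 cm^3

285.4800 cm^3


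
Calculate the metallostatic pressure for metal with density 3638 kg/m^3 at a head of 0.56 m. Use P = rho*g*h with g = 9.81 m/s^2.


Formula: P = rho * g * h
rho * g = 3638 * 9.81 = 35688.78 N/m^3
P = 35688.78 * 0.56 = 19985.7168 Pa

Final answer: 19985.7168 Pa


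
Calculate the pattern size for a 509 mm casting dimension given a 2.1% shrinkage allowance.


Formula: L_pattern = L_casting * (1 + shrinkage_rate/100)
Shrinkage factor = 1 + 2.1/100 = 1.021
L_pattern = 509 mm * 1.021 = 519.6890 mm

519.6890 mm


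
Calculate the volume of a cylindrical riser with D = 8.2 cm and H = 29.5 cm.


Formula: V = pi * (D/2)^2 * H  (cylinder volume)
Radius = D/2 = 8.2/2 = 4.1 cm
V = pi * 4.1^2 * 29.5 = 1557.9001 cm^3

Final answer: 1557.9001 cm^3


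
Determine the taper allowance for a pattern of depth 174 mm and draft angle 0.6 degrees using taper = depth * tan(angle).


Formula: taper = depth * tan(draft_angle)
tan(0.6 deg) = 0.0104724
taper = 174 mm * 0.0104724 = 1.8222 mm


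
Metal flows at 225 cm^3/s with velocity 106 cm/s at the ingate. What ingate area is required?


Formula: A_ingate = Q / v  (continuity equation)
A = 225 cm^3/s / 106 cm/s = 2.1226 cm^2

Answer: 2.1226 cm^2


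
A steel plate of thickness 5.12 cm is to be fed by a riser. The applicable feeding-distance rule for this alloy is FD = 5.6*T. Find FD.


Formula: FD = 5.6 * T  (riser feeding-distance rule)
FD = 5.6 * 5.12 cm = 28.6720 cm

Answer: 28.6720 cm


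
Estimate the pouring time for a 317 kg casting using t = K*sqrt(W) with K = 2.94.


Formula: t = K * sqrt(W)
sqrt(W) = sqrt(317) = 17.80449
t = 2.94 * 17.80449 = 52.3452 s

Answer: 52.3452 s


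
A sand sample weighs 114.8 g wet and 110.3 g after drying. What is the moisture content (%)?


Formula: MC = (W_wet - W_dry) / W_wet * 100
Water mass = 114.8 - 110.3 = 4.5 g
MC = 4.5 / 114.8 * 100 = 3.9199%

Answer: 3.9199%


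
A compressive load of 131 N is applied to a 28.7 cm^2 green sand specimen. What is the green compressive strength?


Formula: Compressive Strength = Force / Area
Strength = 131 N / 28.7 cm^2 = 4.5645 N/cm^2


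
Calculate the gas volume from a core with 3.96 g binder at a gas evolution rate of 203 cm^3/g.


Formula: V_gas = W_binder * gas_evolution_rate
V = 3.96 g * 203 cm^3/g = 803.8800 cm^3

Answer: 803.8800 cm^3


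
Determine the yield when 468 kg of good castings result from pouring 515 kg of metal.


Formula: Casting Yield = (W_good / W_total) * 100
Yield = (468 kg / 515 kg) * 100 = 90.8738%


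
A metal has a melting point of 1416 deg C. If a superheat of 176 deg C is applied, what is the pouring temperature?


Formula: T_pour = T_melt + Superheat
T_pour = 1416 + 176 = 1592 deg C

Answer: 1592 deg C


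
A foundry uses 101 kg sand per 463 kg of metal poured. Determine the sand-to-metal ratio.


Formula: Sand-to-Metal Ratio = W_sand / W_metal
Ratio = 101 kg / 463 kg = 0.2181

Answer: 0.2181


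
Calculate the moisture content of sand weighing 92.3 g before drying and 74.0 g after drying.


Formula: MC = (W_wet - W_dry) / W_wet * 100
Water mass = 92.3 - 74.0 = 18.3 g
MC = 18.3 / 92.3 * 100 = 19.8267%

Final answer: 19.8267%


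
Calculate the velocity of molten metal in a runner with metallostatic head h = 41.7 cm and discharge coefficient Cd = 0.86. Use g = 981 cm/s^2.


Formula: v = Cd * sqrt(2 * g * h)  (Torricelli with discharge coefficient)
2*g*h = 2 * 981 * 41.7 = 81815.4 cm^2/s^2
sqrt(81815.4) = 286.03391 cm/s
v = 0.86 * 286.03391 = 245.9892 cm/s

245.9892 cm/s


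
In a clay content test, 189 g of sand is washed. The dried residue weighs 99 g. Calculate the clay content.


Formula: Clay% = (W_total - W_washed) / W_total * 100
Clay mass = 189 - 99 = 90 g
Clay% = 90 / 189 * 100 = 47.6190%

Answer: 47.6190%


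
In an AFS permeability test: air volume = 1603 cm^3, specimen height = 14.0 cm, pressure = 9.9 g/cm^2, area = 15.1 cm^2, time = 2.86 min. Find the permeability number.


Formula: Permeability Number P = (V * H) / (p * A * t)
Numerator: V * H = 1603 * 14.0 = 22442.0
Denominator: p * A * t = 9.9 * 15.1 * 2.86 = 427.5414
P = 22442.0 / 427.5414 = 52.4908


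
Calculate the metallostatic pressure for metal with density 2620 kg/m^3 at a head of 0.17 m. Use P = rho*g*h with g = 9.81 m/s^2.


Formula: P = rho * g * h
rho * g = 2620 * 9.81 = 25702.2 N/m^3
P = 25702.2 * 0.17 = 4369.3740 Pa

Answer: 4369.3740 Pa


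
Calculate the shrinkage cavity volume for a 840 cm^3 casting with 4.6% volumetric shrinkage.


Formula: V_shrink = V_casting * shrinkage_pct / 100
V_shrink = 840 cm^3 * 4.6 / 100 = 38.6400 cm^3

38.6400 cm^3


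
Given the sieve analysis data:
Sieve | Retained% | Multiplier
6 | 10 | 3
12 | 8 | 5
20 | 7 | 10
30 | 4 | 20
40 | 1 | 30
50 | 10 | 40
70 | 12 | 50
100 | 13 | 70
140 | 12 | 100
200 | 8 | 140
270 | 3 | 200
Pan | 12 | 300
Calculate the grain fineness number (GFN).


Formula: GFN = sum(pct * multiplier) / sum(pct)
sum(pct * multiplier) = 8680
sum(pct) = 100
GFN = 8680 / 100 = 86.80


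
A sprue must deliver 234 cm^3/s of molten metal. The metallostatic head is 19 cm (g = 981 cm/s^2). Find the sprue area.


Formula: v = sqrt(2*g*h), A = Q/v
Velocity: v = sqrt(2 * 981 * 19) = sqrt(37278) = 193.0751 cm/s
Sprue area: A = Q / v = 234 / 193.0751 = 1.2120 cm^2

Answer: 1.2120 cm^2


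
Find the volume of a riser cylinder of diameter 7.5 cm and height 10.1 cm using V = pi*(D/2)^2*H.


Formula: V = pi * (D/2)^2 * H  (cylinder volume)
Radius = D/2 = 7.5/2 = 3.75 cm
V = pi * 3.75^2 * 10.1 = 446.2043 cm^3

Answer: 446.2043 cm^3


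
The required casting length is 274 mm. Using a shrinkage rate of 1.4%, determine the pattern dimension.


Formula: L_pattern = L_casting * (1 + shrinkage_rate/100)
Shrinkage factor = 1 + 1.4/100 = 1.014
L_pattern = 274 mm * 1.014 = 277.8360 mm

277.8360 mm


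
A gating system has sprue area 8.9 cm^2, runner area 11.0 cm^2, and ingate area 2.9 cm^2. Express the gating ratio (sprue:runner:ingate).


Sprue:Runner:Ingate = 1 : 11.0/8.9 : 2.9/8.9 = 1:1.24:0.33


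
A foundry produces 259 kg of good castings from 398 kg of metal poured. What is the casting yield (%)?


Formula: Casting Yield = (W_good / W_total) * 100
Yield = (259 kg / 398 kg) * 100 = 65.0754%

Answer: 65.0754%


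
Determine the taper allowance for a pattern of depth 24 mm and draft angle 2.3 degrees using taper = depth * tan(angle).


Formula: taper = depth * tan(draft_angle)
tan(2.3 deg) = 0.0401641
taper = 24 mm * 0.0401641 = 0.9639 mm


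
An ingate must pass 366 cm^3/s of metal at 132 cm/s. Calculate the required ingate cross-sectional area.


Formula: A_ingate = Q / v  (continuity equation)
A = 366 cm^3/s / 132 cm/s = 2.7727 cm^2

Final answer: 2.7727 cm^2


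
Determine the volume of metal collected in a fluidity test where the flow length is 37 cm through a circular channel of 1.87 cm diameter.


Formula: V = pi * (d/2)^2 * L  (cylinder volume)
Radius = 1.87/2 = 0.935 cm
V = pi * 0.935^2 * 37 = 101.6190 cm^3

Final answer: 101.6190 cm^3


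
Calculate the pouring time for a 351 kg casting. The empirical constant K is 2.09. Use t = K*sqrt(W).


Formula: t = K * sqrt(W)
sqrt(W) = sqrt(351) = 18.73499
t = 2.09 * 18.73499 = 39.1561 s


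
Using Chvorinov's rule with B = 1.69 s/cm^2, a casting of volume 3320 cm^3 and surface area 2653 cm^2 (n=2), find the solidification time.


Formula: t_s = B * (V/A)^n  (Chvorinov's rule, n=2)
Modulus M = V/A = 3320/2653 = 1.251413 cm
M^2 = 1.251413^2 = 1.566034 cm^2
t_s = 1.69 * 1.566034 = 2.6466 s


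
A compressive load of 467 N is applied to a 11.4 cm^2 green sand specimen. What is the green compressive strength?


Formula: Compressive Strength = Force / Area
Strength = 467 N / 11.4 cm^2 = 40.9649 N/cm^2


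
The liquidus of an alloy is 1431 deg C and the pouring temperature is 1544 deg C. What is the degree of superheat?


Formula: Superheat = T_pour - T_melt
Superheat = 1544 - 1431 = 113 deg C

113 deg C


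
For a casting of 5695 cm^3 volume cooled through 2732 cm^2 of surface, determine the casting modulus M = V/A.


Formula: Casting Modulus M = V / A
M = 5695 cm^3 / 2732 cm^2 = 2.0846 cm

2.0846 cm


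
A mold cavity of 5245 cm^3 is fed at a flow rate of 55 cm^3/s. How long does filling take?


Formula: t_fill = V_mold / Q_flow
t = 5245 cm^3 / 55 cm^3/s = 95.3636 s

95.3636 s


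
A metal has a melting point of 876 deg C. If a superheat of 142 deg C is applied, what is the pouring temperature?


Formula: T_pour = T_melt + Superheat
T_pour = 876 + 142 = 1018 deg C

Final answer: 1018 deg C


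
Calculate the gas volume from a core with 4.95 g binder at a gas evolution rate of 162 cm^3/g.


Formula: V_gas = W_binder * gas_evolution_rate
V = 4.95 g * 162 cm^3/g = 801.9000 cm^3

Final answer: 801.9000 cm^3


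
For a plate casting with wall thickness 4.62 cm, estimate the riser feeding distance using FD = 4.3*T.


Formula: FD = 4.3 * T  (riser feeding-distance rule)
FD = 4.3 * 4.62 cm = 19.8660 cm

Answer: 19.8660 cm


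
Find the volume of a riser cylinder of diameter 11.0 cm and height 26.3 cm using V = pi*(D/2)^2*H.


Formula: V = pi * (D/2)^2 * H  (cylinder volume)
Radius = D/2 = 11.0/2 = 5.5 cm
V = pi * 5.5^2 * 26.3 = 2499.3726 cm^3


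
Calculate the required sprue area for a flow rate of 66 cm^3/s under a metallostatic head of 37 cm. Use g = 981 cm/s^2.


Formula: v = sqrt(2*g*h), A = Q/v
Velocity: v = sqrt(2 * 981 * 37) = sqrt(72594) = 269.4327 cm/s
Sprue area: A = Q / v = 66 / 269.4327 = 0.2450 cm^2

0.2450 cm^2


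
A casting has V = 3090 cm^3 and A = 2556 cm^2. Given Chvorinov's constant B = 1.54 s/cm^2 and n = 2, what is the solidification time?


Formula: t_s = B * (V/A)^n  (Chvorinov's rule, n=2)
Modulus M = V/A = 3090/2556 = 1.208920 cm
M^2 = 1.208920^2 = 1.461488 cm^2
t_s = 1.54 * 1.461488 = 2.2507 s

Answer: 2.2507 s


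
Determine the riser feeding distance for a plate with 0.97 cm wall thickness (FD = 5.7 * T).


Formula: FD = 5.7 * T  (riser feeding-distance rule)
FD = 5.7 * 0.97 cm = 5.5290 cm

Answer: 5.5290 cm


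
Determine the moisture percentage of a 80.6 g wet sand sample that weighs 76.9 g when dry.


Formula: MC = (W_wet - W_dry) / W_wet * 100
Water mass = 80.6 - 76.9 = 3.7 g
MC = 3.7 / 80.6 * 100 = 4.5906%


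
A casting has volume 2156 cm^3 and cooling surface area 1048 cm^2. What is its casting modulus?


Formula: Casting Modulus M = V / A
M = 2156 cm^3 / 1048 cm^2 = 2.0573 cm

Answer: 2.0573 cm


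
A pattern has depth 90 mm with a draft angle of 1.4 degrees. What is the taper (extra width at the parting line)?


Formula: taper = depth * tan(draft_angle)
tan(1.4 deg) = 0.0244395
taper = 90 mm * 0.0244395 = 2.1996 mm

2.1996 mm


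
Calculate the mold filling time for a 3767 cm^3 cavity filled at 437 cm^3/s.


Formula: t_fill = V_mold / Q_flow
t = 3767 cm^3 / 437 cm^3/s = 8.6201 s

Answer: 8.6201 s


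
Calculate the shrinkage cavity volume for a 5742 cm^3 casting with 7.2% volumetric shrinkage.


Formula: V_shrink = V_casting * shrinkage_pct / 100
V_shrink = 5742 cm^3 * 7.2 / 100 = 413.4240 cm^3

Answer: 413.4240 cm^3


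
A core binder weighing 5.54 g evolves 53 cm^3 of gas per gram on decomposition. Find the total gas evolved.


Formula: V_gas = W_binder * gas_evolution_rate
V = 5.54 g * 53 cm^3/g = 293.6200 cm^3

293.6200 cm^3


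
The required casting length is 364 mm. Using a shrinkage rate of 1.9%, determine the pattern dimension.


Formula: L_pattern = L_casting * (1 + shrinkage_rate/100)
Shrinkage factor = 1 + 1.9/100 = 1.019
L_pattern = 364 mm * 1.019 = 370.9160 mm

370.9160 mm


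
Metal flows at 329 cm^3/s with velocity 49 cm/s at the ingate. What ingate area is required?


Formula: A_ingate = Q / v  (continuity equation)
A = 329 cm^3/s / 49 cm/s = 6.7143 cm^2

6.7143 cm^2


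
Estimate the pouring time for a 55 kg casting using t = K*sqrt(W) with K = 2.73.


Formula: t = K * sqrt(W)
sqrt(W) = sqrt(55) = 7.41620
t = 2.73 * 7.41620 = 20.2462 s

Final answer: 20.2462 s


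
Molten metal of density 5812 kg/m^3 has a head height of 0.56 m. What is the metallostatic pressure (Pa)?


Formula: P = rho * g * h
rho * g = 5812 * 9.81 = 57015.72 N/m^3
P = 57015.72 * 0.56 = 31928.8032 Pa

Final answer: 31928.8032 Pa


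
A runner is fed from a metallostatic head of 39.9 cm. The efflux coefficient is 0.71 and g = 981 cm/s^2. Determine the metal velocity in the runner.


Formula: v = Cd * sqrt(2 * g * h)  (Torricelli with discharge coefficient)
2*g*h = 2 * 981 * 39.9 = 78283.8 cm^2/s^2
sqrt(78283.8) = 279.79242 cm/s
v = 0.71 * 279.79242 = 198.6526 cm/s

198.6526 cm/s


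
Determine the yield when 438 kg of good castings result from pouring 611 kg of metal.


Formula: Casting Yield = (W_good / W_total) * 100
Yield = (438 kg / 611 kg) * 100 = 71.6858%


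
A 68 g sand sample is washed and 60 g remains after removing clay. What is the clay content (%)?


Formula: Clay% = (W_total - W_washed) / W_total * 100
Clay mass = 68 - 60 = 8 g
Clay% = 8 / 68 * 100 = 11.7647%

Final answer: 11.7647%


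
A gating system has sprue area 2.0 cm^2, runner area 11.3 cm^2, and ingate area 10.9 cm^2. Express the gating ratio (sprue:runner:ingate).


Sprue:Runner:Ingate = 1 : 11.3/2.0 : 10.9/2.0 = 1:5.65:5.45


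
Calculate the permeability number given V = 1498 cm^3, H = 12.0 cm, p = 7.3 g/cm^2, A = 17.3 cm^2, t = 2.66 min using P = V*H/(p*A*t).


Formula: Permeability Number P = (V * H) / (p * A * t)
Numerator: V * H = 1498 * 12.0 = 17976.0
Denominator: p * A * t = 7.3 * 17.3 * 2.66 = 335.9314
P = 17976.0 / 335.9314 = 53.5109

Final answer: 53.5109


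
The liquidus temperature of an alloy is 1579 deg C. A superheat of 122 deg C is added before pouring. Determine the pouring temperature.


Formula: T_pour = T_melt + Superheat
T_pour = 1579 + 122 = 1701 deg C

1701 deg C


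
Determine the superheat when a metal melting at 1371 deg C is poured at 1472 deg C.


Formula: Superheat = T_pour - T_melt
Superheat = 1472 - 1371 = 101 deg C

Answer: 101 deg C


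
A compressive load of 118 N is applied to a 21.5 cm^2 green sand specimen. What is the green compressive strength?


Formula: Compressive Strength = Force / Area
Strength = 118 N / 21.5 cm^2 = 5.4884 N/cm^2

5.4884 N/cm^2


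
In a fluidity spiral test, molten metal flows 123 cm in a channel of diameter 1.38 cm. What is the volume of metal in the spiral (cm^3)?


Formula: V = pi * (d/2)^2 * L  (cylinder volume)
Radius = 1.38/2 = 0.69 cm
V = pi * 0.69^2 * 123 = 183.9726 cm^3

183.9726 cm^3


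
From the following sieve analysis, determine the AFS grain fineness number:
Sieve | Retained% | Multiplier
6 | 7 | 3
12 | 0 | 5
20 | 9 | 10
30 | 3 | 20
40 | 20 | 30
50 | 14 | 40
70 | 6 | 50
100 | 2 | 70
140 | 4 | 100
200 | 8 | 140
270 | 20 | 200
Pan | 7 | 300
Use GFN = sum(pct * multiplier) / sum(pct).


Formula: GFN = sum(pct * multiplier) / sum(pct)
sum(pct * multiplier) = 9391
sum(pct) = 100
GFN = 9391 / 100 = 93.91


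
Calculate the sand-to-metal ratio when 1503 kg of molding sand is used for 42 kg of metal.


Formula: Sand-to-Metal Ratio = W_sand / W_metal
Ratio = 1503 kg / 42 kg = 35.7857


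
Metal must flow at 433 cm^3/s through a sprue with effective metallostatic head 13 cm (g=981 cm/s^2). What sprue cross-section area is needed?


Formula: v = sqrt(2*g*h), A = Q/v
Velocity: v = sqrt(2 * 981 * 13) = sqrt(25506) = 159.7060 cm/s
Sprue area: A = Q / v = 433 / 159.7060 = 2.7112 cm^2

Final answer: 2.7112 cm^2


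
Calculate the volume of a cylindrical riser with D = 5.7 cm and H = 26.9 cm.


Formula: V = pi * (D/2)^2 * H  (cylinder volume)
Radius = D/2 = 5.7/2 = 2.85 cm
V = pi * 2.85^2 * 26.9 = 686.4231 cm^3

Final answer: 686.4231 cm^3


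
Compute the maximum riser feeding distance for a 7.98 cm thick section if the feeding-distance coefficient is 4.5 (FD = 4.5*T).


Formula: FD = 4.5 * T  (riser feeding-distance rule)
FD = 4.5 * 7.98 cm = 35.9100 cm

35.9100 cm


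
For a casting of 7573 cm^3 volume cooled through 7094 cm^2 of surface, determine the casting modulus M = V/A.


Formula: Casting Modulus M = V / A
M = 7573 cm^3 / 7094 cm^2 = 1.0675 cm

Final answer: 1.0675 cm


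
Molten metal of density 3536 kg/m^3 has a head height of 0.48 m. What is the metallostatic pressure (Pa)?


Formula: P = rho * g * h
rho * g = 3536 * 9.81 = 34688.16 N/m^3
P = 34688.16 * 0.48 = 16650.3168 Pa

Answer: 16650.3168 Pa


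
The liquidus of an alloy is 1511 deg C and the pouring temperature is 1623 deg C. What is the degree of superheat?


Formula: Superheat = T_pour - T_melt
Superheat = 1623 - 1511 = 112 deg C

112 deg C


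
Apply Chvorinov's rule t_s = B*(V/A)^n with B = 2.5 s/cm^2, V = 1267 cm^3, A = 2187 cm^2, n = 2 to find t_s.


Formula: t_s = B * (V/A)^n  (Chvorinov's rule, n=2)
Modulus M = V/A = 1267/2187 = 0.579332 cm
M^2 = 0.579332^2 = 0.335626 cm^2
t_s = 2.5 * 0.335626 = 0.8391 s

0.8391 s


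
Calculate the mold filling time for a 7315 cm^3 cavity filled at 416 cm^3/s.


Formula: t_fill = V_mold / Q_flow
t = 7315 cm^3 / 416 cm^3/s = 17.5841 s

Final answer: 17.5841 s


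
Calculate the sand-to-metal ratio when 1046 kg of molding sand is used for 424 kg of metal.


Formula: Sand-to-Metal Ratio = W_sand / W_metal
Ratio = 1046 kg / 424 kg = 2.4670

Answer: 2.4670


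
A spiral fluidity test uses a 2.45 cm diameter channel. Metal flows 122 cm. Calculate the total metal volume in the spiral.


Formula: V = pi * (d/2)^2 * L  (cylinder volume)
Radius = 2.45/2 = 1.225 cm
V = pi * 1.225^2 * 122 = 575.1510 cm^3


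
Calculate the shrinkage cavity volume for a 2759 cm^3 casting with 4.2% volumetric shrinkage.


Formula: V_shrink = V_casting * shrinkage_pct / 100
V_shrink = 2759 cm^3 * 4.2 / 100 = 115.8780 cm^3

Final answer: 115.8780 cm^3


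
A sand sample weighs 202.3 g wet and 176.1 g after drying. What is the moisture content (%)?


Formula: MC = (W_wet - W_dry) / W_wet * 100
Water mass = 202.3 - 176.1 = 26.2 g
MC = 26.2 / 202.3 * 100 = 12.9511%

Final answer: 12.9511%


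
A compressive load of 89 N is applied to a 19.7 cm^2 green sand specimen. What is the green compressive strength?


Formula: Compressive Strength = Force / Area
Strength = 89 N / 19.7 cm^2 = 4.5178 N/cm^2


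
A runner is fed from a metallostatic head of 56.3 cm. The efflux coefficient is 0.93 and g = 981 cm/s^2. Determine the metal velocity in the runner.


Formula: v = Cd * sqrt(2 * g * h)  (Torricelli with discharge coefficient)
2*g*h = 2 * 981 * 56.3 = 110460.6 cm^2/s^2
sqrt(110460.6) = 332.35613 cm/s
v = 0.93 * 332.35613 = 309.0912 cm/s

309.0912 cm/s


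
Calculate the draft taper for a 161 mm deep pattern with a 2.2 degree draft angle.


Formula: taper = depth * tan(draft_angle)
tan(2.2 deg) = 0.0384161
taper = 161 mm * 0.0384161 = 6.1850 mm


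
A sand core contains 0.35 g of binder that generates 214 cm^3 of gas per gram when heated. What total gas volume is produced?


Formula: V_gas = W_binder * gas_evolution_rate
V = 0.35 g * 214 cm^3/g = 74.9000 cm^3

Answer: 74.9000 cm^3


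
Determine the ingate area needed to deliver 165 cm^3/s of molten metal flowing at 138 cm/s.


Formula: A_ingate = Q / v  (continuity equation)
A = 165 cm^3/s / 138 cm/s = 1.1957 cm^2

Final answer: 1.1957 cm^2


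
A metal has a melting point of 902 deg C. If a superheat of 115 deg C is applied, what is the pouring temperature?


Formula: T_pour = T_melt + Superheat
T_pour = 902 + 115 = 1017 deg C

Final answer: 1017 deg C


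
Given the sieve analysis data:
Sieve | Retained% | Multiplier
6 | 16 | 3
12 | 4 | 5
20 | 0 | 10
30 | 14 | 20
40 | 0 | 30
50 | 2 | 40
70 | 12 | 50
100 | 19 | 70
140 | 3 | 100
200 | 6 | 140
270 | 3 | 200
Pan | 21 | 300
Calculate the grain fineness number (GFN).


Formula: GFN = sum(pct * multiplier) / sum(pct)
sum(pct * multiplier) = 10398
sum(pct) = 100
GFN = 10398 / 100 = 103.98

Answer: 103.98


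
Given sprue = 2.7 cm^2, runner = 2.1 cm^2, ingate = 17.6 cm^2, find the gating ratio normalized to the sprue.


Sprue:Runner:Ingate = 1 : 2.1/2.7 : 17.6/2.7 = 1:0.78:6.52

1:0.78:6.52


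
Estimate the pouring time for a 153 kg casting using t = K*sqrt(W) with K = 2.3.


Formula: t = K * sqrt(W)
sqrt(W) = sqrt(153) = 12.36932
t = 2.3 * 12.36932 = 28.4494 s


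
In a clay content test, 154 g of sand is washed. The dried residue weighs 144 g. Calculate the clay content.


Formula: Clay% = (W_total - W_washed) / W_total * 100
Clay mass = 154 - 144 = 10 g
Clay% = 10 / 154 * 100 = 6.4935%

Final answer: 6.4935%


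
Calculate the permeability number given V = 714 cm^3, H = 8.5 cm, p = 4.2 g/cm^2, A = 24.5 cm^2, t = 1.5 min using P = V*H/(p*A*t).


Formula: Permeability Number P = (V * H) / (p * A * t)
Numerator: V * H = 714 * 8.5 = 6069.0
Denominator: p * A * t = 4.2 * 24.5 * 1.5 = 154.35
P = 6069.0 / 154.35 = 39.3197

39.3197


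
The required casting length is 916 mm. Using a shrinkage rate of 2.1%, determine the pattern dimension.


Formula: L_pattern = L_casting * (1 + shrinkage_rate/100)
Shrinkage factor = 1 + 2.1/100 = 1.021
L_pattern = 916 mm * 1.021 = 935.2360 mm

Answer: 935.2360 mm


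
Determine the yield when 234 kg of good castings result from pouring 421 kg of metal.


Formula: Casting Yield = (W_good / W_total) * 100
Yield = (234 kg / 421 kg) * 100 = 55.5819%


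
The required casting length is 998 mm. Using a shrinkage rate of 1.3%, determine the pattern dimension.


Formula: L_pattern = L_casting * (1 + shrinkage_rate/100)
Shrinkage factor = 1 + 1.3/100 = 1.013
L_pattern = 998 mm * 1.013 = 1010.9740 mm


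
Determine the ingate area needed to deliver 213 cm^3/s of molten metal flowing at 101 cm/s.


Formula: A_ingate = Q / v  (continuity equation)
A = 213 cm^3/s / 101 cm/s = 2.1089 cm^2

Answer: 2.1089 cm^2


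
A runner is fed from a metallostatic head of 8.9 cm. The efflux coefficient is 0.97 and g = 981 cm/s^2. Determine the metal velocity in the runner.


Formula: v = Cd * sqrt(2 * g * h)  (Torricelli with discharge coefficient)
2*g*h = 2 * 981 * 8.9 = 17461.8 cm^2/s^2
sqrt(17461.8) = 132.14310 cm/s
v = 0.97 * 132.14310 = 128.1788 cm/s

128.1788 cm/s


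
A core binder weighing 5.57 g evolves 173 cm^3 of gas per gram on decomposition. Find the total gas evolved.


Formula: V_gas = W_binder * gas_evolution_rate
V = 5.57 g * 173 cm^3/g = 963.6100 cm^3

Answer: 963.6100 cm^3


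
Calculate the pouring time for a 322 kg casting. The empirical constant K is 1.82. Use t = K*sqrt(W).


Formula: t = K * sqrt(W)
sqrt(W) = sqrt(322) = 17.94436
t = 1.82 * 17.94436 = 32.6587 s

Answer: 32.6587 s


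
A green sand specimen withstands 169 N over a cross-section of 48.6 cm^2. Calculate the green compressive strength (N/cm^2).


Formula: Compressive Strength = Force / Area
Strength = 169 N / 48.6 cm^2 = 3.4774 N/cm^2

Answer: 3.4774 N/cm^2


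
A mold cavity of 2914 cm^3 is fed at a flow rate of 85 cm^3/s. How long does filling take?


Formula: t_fill = V_mold / Q_flow
t = 2914 cm^3 / 85 cm^3/s = 34.2824 s

Answer: 34.2824 s


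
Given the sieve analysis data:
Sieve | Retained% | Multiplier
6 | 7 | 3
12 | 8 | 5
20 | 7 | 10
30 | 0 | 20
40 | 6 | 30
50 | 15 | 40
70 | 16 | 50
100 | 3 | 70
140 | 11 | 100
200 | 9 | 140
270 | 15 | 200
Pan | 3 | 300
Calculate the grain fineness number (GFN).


Formula: GFN = sum(pct * multiplier) / sum(pct)
sum(pct * multiplier) = 8181
sum(pct) = 100
GFN = 8181 / 100 = 81.81


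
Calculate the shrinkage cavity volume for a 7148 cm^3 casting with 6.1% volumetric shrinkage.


Formula: V_shrink = V_casting * shrinkage_pct / 100
V_shrink = 7148 cm^3 * 6.1 / 100 = 436.0280 cm^3

Answer: 436.0280 cm^3


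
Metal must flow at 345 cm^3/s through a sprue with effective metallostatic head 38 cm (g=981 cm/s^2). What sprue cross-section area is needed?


Formula: v = sqrt(2*g*h), A = Q/v
Velocity: v = sqrt(2 * 981 * 38) = sqrt(74556) = 273.0494 cm/s
Sprue area: A = Q / v = 345 / 273.0494 = 1.2635 cm^2


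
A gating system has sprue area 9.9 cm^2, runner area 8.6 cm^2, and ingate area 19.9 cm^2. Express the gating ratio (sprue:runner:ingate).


Sprue:Runner:Ingate = 1 : 8.6/9.9 : 19.9/9.9 = 1:0.87:2.01

Final answer: 1:0.87:2.01


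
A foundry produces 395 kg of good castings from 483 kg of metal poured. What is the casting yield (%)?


Formula: Casting Yield = (W_good / W_total) * 100
Yield = (395 kg / 483 kg) * 100 = 81.7805%

Final answer: 81.7805%


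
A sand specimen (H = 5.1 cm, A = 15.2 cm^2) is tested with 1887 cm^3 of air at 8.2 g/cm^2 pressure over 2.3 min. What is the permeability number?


Formula: Permeability Number P = (V * H) / (p * A * t)
Numerator: V * H = 1887 * 5.1 = 9623.7
Denominator: p * A * t = 8.2 * 15.2 * 2.3 = 286.672
P = 9623.7 / 286.672 = 33.5704

Final answer: 33.5704


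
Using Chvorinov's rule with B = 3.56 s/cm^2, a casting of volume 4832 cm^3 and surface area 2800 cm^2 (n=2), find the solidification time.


Formula: t_s = B * (V/A)^n  (Chvorinov's rule, n=2)
Modulus M = V/A = 4832/2800 = 1.725714 cm
M^2 = 1.725714^2 = 2.978089 cm^2
t_s = 3.56 * 2.978089 = 10.6020 s


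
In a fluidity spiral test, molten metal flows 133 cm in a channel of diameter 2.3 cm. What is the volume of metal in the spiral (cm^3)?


Formula: V = pi * (d/2)^2 * L  (cylinder volume)
Radius = 2.3/2 = 1.15 cm
V = pi * 1.15^2 * 133 = 552.5826 cm^3


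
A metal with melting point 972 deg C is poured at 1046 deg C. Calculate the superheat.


Formula: Superheat = T_pour - T_melt
Superheat = 1046 - 972 = 74 deg C

Answer: 74 deg C


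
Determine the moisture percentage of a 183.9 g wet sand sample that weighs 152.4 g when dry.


Formula: MC = (W_wet - W_dry) / W_wet * 100
Water mass = 183.9 - 152.4 = 31.5 g
MC = 31.5 / 183.9 * 100 = 17.1289%

Final answer: 17.1289%


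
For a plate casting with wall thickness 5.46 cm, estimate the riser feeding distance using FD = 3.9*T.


Formula: FD = 3.9 * T  (riser feeding-distance rule)
FD = 3.9 * 5.46 cm = 21.2940 cm

Final answer: 21.2940 cm


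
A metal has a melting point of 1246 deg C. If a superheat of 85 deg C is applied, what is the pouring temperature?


Formula: T_pour = T_melt + Superheat
T_pour = 1246 + 85 = 1331 deg C

Final answer: 1331 deg C


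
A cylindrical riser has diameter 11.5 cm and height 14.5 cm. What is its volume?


Formula: V = pi * (D/2)^2 * H  (cylinder volume)
Radius = D/2 = 11.5/2 = 5.75 cm
V = pi * 5.75^2 * 14.5 = 1506.0992 cm^3

1506.0992 cm^3


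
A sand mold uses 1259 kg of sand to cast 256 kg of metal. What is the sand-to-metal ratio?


Formula: Sand-to-Metal Ratio = W_sand / W_metal
Ratio = 1259 kg / 256 kg = 4.9180

4.9180


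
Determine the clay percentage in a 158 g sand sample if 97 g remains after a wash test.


Formula: Clay% = (W_total - W_washed) / W_total * 100
Clay mass = 158 - 97 = 61 g
Clay% = 61 / 158 * 100 = 38.6076%

38.6076%


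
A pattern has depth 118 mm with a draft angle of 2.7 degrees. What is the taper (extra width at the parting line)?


Formula: taper = depth * tan(draft_angle)
tan(2.7 deg) = 0.0471588
taper = 118 mm * 0.0471588 = 5.5647 mm

5.5647 mm


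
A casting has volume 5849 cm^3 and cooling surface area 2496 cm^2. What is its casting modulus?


Formula: Casting Modulus M = V / A
M = 5849 cm^3 / 2496 cm^2 = 2.3433 cm

Final answer: 2.3433 cm


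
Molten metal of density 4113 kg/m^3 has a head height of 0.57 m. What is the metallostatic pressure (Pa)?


Formula: P = rho * g * h
rho * g = 4113 * 9.81 = 40348.53 N/m^3
P = 40348.53 * 0.57 = 22998.6621 Pa

Final answer: 22998.6621 Pa


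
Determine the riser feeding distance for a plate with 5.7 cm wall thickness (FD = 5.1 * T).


Formula: FD = 5.1 * T  (riser feeding-distance rule)
FD = 5.1 * 5.7 cm = 29.0700 cm


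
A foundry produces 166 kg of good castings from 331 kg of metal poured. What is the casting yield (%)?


Formula: Casting Yield = (W_good / W_total) * 100
Yield = (166 kg / 331 kg) * 100 = 50.1511%

Answer: 50.1511%


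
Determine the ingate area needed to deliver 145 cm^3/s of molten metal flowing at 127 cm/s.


Formula: A_ingate = Q / v  (continuity equation)
A = 145 cm^3/s / 127 cm/s = 1.1417 cm^2

1.1417 cm^2


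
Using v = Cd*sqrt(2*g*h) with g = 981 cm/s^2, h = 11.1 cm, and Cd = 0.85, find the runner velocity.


Formula: v = Cd * sqrt(2 * g * h)  (Torricelli with discharge coefficient)
2*g*h = 2 * 981 * 11.1 = 21778.2 cm^2/s^2
sqrt(21778.2) = 147.57439 cm/s
v = 0.85 * 147.57439 = 125.4382 cm/s

Answer: 125.4382 cm/s


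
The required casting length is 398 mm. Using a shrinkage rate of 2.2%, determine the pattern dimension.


Formula: L_pattern = L_casting * (1 + shrinkage_rate/100)
Shrinkage factor = 1 + 2.2/100 = 1.022
L_pattern = 398 mm * 1.022 = 406.7560 mm

Answer: 406.7560 mm


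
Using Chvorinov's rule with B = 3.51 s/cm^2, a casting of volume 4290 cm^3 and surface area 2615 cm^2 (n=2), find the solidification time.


Formula: t_s = B * (V/A)^n  (Chvorinov's rule, n=2)
Modulus M = V/A = 4290/2615 = 1.640535 cm
M^2 = 1.640535^2 = 2.691355 cm^2
t_s = 3.51 * 2.691355 = 9.4467 s

Final answer: 9.4467 s
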